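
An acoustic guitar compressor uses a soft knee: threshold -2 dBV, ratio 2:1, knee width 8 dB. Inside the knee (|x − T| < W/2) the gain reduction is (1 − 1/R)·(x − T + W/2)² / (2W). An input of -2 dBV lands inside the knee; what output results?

-2.5 dBV

x − T + W/2 = -2 − (-2) + 4 = 4.
GR = (1 − 1/2) × 4² / 16 = 0.5 × 16 / 16 = 0.5 dB.
Output = -2 − 0.5 = -2.5 dBV.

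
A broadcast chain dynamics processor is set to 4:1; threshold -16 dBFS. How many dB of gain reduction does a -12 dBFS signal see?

3 dB

Overshoot = -12 − (-16) = 4 dB.
A 4:1 ratio leaves 1 dB of that excess.
So the signal is attenuated by 4 − 1 = 3 dB.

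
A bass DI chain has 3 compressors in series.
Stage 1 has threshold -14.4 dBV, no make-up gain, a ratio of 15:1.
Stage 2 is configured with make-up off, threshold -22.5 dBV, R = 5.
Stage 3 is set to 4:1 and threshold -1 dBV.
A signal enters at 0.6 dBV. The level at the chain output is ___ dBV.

-20.68 dBV

Stage 1: 0.6 dBV is 15 dB over -14.4 dBV; at 15:1 that becomes 1 dB over, giving -13.4 dBV.
Stage 2: overshoot 9.1 dB → 9.1/5 = 1.82 dB → -20.68 dBV.
Stage 3: below threshold (-20.68 ≤ -1); passes unchanged; output -20.68 dBV.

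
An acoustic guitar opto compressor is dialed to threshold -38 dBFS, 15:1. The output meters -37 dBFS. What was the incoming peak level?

Post-compression overshoot = -37 − (-38) = 1 dB.
Input overshoot = R × output overshoot = 15 dB → input = -38 + 15 = -23 dBFS.

-23 dBFS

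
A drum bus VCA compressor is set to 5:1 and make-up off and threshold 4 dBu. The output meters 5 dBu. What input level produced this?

That's 1 dB above the 4 dBu threshold.
Undo the ratio: input overshoot = 1 × 5 = 5 dB, giving input = 9 dBu.

9 dBu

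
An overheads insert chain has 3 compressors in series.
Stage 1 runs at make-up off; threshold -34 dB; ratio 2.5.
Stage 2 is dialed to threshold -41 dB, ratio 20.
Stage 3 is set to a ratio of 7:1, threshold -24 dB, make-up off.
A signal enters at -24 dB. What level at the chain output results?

-40.45 dB

Stage 1: -24 dB is 10 dB over -34 dB; at 2.5:1 that becomes 4 dB over, giving -30 dB.
Stage 2: 11 dB above -41 dB, reduced 20:1 to 0.55 dB above → -40.45 dB.
Stage 3: below threshold (-40.45 ≤ -24); passes unchanged; output -40.45 dB.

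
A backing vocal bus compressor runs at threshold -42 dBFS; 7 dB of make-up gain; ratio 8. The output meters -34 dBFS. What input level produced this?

Before make-up, the level was -34 − 7 = -41 dBFS.
The compressed level sits -41 − (-42) = 1 dB over threshold.
Input overshoot = R × output overshoot = 8 dB → input = -42 + 8 = -34 dBFS.

-34 dBFS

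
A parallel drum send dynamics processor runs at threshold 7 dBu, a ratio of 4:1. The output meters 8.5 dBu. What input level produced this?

That's 1.5 dB above the 7 dBu threshold.
Undo the ratio: input overshoot = 1.5 × 4 = 6 dB, giving input = 13 dBu.

13 dBu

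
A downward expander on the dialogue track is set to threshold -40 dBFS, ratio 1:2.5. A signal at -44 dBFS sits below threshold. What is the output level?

Undershoot = (-40) − (-44) = 4 dB.
At 1:2.5, that expands to 10 dB under threshold.
Output = -40 − 10 = -50 dBFS.

-50 dBFS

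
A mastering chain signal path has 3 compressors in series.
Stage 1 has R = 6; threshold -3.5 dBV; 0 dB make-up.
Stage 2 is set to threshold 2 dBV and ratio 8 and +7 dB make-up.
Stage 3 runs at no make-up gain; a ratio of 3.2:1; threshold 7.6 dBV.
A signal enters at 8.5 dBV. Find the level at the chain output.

Stage 1: 8.5 dBV is 12 dB over -3.5 dBV; at 6:1 that becomes 2 dB over, giving -1.5 dBV.
Stage 2: -1.5 dBV ≤ 2 dBV, so stage 2 doesn't engage; make-up brings it to 5.5 dBV.
Stage 3: below threshold (5.5 ≤ 7.6); passes unchanged; output 5.5 dBV.

5.5 dBV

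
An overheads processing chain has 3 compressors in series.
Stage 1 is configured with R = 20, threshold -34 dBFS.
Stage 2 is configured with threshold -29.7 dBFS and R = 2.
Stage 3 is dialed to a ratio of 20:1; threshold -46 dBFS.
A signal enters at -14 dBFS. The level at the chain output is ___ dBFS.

Stage 1: -14 dBFS is 20 dB over -34 dBFS; at 20:1 that becomes 1 dB over, giving -33 dBFS.
Stage 2: -33 dBFS ≤ -29.7 dBFS, so stage 2 doesn't engage; output -33 dBFS.
Stage 3: 13 dB above -46 dBFS, reduced 20:1 to 0.65 dB above → -45.35 dBFS.

-45.35 dBFS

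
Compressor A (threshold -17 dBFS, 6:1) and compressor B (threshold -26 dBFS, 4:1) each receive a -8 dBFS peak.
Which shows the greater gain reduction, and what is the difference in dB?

B, by 6 dB

A: overshoot 9 dB → output overshoot 1.5 dB → GR 7.5 dB.
B: overshoot 18 dB → output overshoot 4.5 dB → GR 13.5 dB.
B applies 6 dB more gain reduction.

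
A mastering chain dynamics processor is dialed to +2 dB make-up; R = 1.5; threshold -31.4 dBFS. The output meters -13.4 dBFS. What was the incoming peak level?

Stripping the +2 dB make-up gives -15.4 dBFS at the gain stage.
The compressed level sits -15.4 − (-31.4) = 16 dB over threshold.
Undo the ratio: input overshoot = 16 × 1.5 = 24 dB, giving input = -7.4 dBFS.

-7.4 dBFS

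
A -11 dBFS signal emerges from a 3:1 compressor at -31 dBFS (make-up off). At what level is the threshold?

Gain reduction = -11 − (-31) = 20 dB; output overshoot = GR / (R − 1) = 20 / 2 = 10 dB.
Threshold = output − output overshoot = -31 − 10 = -41 dBFS.

-41 dBFS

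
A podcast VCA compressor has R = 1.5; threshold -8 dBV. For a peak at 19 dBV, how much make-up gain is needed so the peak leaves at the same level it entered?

The peak compresses to -8 + 27/1.5 = 10 dBV.
To reach 19 dBV requires 19 − 10 = 9 dB of make-up.

9 dB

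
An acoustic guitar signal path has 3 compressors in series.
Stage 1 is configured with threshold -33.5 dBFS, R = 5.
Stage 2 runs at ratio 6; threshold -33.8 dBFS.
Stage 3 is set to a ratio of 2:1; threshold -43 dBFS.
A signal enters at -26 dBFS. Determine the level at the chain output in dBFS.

Stage 1: 7.5 dB above -33.5 dBFS, reduced 5:1 to 1.5 dB above → -32 dBFS.
Stage 2: overshoot 1.8 dB → 1.8/6 = 0.3 dB → -33.5 dBFS.
Stage 3: overshoot 9.5 dB → 9.5/2 = 4.75 dB → -38.25 dBFS.

-38.25 dBFS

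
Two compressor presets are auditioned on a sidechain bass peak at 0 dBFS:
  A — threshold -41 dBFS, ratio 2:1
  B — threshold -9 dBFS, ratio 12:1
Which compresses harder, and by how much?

A, by 12.25 dB

A: 41 dB over, compressed to 20.5 dB over, so 20.5 dB of GR.
B: 9 dB over, compressed to 0.75 dB over, so 8.25 dB of GR.
A reduces 12.25 dB more.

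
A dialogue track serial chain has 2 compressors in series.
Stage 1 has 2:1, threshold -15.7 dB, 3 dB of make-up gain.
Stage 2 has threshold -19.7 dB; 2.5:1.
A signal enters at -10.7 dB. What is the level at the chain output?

Stage 1: -10.7 dB is 5 dB over -15.7 dB; at 2:1 that becomes 2.5 dB over, giving -13.2 dB; +3 dB make-up → -10.2 dB.
Stage 2: 9.5 dB above -19.7 dB, reduced 2.5:1 to 3.8 dB above → -15.9 dB.

-15.9 dB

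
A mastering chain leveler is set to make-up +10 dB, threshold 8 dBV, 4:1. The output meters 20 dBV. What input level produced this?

16 dBV

Remove make-up: 20 − 10 = 10 dBV.
The compressed level sits 10 − 8 = 2 dB over threshold.
Before 4:1 compression the overshoot was 2 × 4 = 8 dB, so input = 8 + 8 = 16 dBV.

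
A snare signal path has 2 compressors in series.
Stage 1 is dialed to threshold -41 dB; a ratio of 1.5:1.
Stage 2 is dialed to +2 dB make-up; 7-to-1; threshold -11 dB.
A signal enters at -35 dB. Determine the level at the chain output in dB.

-35 dB

Stage 1: overshoot 6 dB → 6/1.5 = 4 dB → -37 dB.
Stage 2: below threshold (-37 ≤ -11); passes unchanged; make-up brings it to -35 dB.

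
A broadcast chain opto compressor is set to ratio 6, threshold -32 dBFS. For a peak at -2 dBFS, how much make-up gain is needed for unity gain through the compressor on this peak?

The peak compresses to -32 + 30/6 = -27 dBFS.
To reach -2 dBFS requires -2 − (-27) = 25 dB of make-up.

25 dB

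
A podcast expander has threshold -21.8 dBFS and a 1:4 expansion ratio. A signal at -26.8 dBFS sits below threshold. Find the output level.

The input is 5 dB below the -21.8 dBFS threshold.
A 1:4 expander multiplies undershoot by 4: 5 × 4 = 20 dB below threshold.
Output = -21.8 − 20 = -41.8 dBFS.

-41.8 dBFS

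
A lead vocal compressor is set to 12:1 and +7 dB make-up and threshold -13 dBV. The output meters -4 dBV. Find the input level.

Remove make-up: -4 − 7 = -11 dBV.
Post-compression overshoot = -11 − (-13) = 2 dB.
Input overshoot = R × output overshoot = 24 dB → input = -13 + 24 = 11 dBV.

11 dBV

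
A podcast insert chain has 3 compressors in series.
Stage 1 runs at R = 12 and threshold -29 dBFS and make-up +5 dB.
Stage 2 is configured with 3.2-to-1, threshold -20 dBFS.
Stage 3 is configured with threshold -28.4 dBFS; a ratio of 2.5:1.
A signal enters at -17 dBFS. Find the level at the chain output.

Stage 1: 12 dB above -29 dBFS, reduced 12:1 to 1 dB above → -28 dBFS; +5 dB make-up → -23 dBFS.
Stage 2: below threshold (-23 ≤ -20); passes unchanged; output -23 dBFS.
Stage 3: -23 dBFS is 5.4 dB over -28.4 dBFS; at 2.5:1 that becomes 2.16 dB over, giving -26.24 dBFS.

-26.24 dBFS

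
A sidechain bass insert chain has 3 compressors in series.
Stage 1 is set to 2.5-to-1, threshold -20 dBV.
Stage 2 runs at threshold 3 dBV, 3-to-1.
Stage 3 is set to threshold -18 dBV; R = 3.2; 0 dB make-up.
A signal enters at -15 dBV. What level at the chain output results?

Stage 1: -15 dBV is 5 dB over -20 dBV; at 2.5:1 that becomes 2 dB over, giving -18 dBV.
Stage 2: -18 dBV is at or below the 3 dBV threshold — no compression; output -18 dBV.
Stage 3: -18 dBV is at or below the -18 dBV threshold — no compression; output -18 dBV.

-18 dBV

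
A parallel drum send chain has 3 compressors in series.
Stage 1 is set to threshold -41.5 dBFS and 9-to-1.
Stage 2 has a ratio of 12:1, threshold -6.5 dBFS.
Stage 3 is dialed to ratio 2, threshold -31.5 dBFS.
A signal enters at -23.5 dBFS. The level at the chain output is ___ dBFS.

-39.5 dBFS

Stage 1: overshoot 18 dB → 18/9 = 2 dB → -39.5 dBFS.
Stage 2: -39.5 dBFS ≤ -6.5 dBFS, so stage 2 doesn't engage; output -39.5 dBFS.
Stage 3: -39.5 dBFS ≤ -31.5 dBFS, so stage 3 doesn't engage; output -39.5 dBFS.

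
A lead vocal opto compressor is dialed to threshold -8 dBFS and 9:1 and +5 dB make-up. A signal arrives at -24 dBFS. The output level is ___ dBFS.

-19 dBFS

-24 dBFS is 16 dB below the -8 dBFS threshold, so no gain reduction is applied.
Make-up gain adds 5 dB: -24 + 5 = -19 dBFS.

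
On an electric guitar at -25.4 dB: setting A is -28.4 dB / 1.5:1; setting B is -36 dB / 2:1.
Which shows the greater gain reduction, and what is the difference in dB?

B, by 4.3 dB

A: 3 dB over, compressed to 2 dB over, so 1 dB of GR.
B: 10.6 dB over, compressed to 5.3 dB over, so 5.3 dB of GR.
Difference: 4.3 dB in favour of B.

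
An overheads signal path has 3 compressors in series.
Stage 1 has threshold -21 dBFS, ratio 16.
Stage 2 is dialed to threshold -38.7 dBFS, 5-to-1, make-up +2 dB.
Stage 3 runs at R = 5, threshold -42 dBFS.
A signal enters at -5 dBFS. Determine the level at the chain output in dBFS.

-40.192 dBFS

Stage 1: overshoot 16 dB → 16/16 = 1 dB → -20 dBFS.
Stage 2: -20 dBFS is 18.7 dB over -38.7 dBFS; at 5:1 that becomes 3.74 dB over, giving -34.96 dBFS; +2 dB make-up → -32.96 dBFS.
Stage 3: 9.04 dB above -42 dBFS, reduced 5:1 to 1.808 dB above → -40.192 dBFS.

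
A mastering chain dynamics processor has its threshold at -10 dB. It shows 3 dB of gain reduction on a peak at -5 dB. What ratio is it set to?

Input overshoot = -5 − (-10) = 5 dB.
Output overshoot = 5 − 3 = 2 dB.
Ratio = input overshoot / output overshoot = 5 / 2 = 2.5.

2.5:1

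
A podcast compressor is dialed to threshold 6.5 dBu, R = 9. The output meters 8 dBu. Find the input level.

20 dBu

Post-compression overshoot = 8 − 6.5 = 1.5 dB.
Undo the ratio: input overshoot = 1.5 × 9 = 13.5 dB, giving input = 20 dBu.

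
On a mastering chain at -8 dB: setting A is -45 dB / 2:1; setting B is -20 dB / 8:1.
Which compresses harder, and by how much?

A, by 8 dB

A: 37 dB over, compressed to 18.5 dB over, so 18.5 dB of GR.
B: 12 dB over, compressed to 1.5 dB over, so 10.5 dB of GR.
A applies 8 dB more gain reduction.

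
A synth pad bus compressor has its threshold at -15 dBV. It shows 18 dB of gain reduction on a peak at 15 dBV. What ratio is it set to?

2.5:1

Input overshoot = 15 − (-15) = 30 dB.
Output overshoot = 30 − 18 = 12 dB.
Ratio = input overshoot / output overshoot = 30 / 12 = 2.5.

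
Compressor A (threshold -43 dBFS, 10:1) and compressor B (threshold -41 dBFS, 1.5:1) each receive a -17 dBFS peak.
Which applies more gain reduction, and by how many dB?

A, by 15.4 dB

A: overshoot 26 dB → output overshoot 2.6 dB → GR 23.4 dB.
B: overshoot 24 dB → output overshoot 16 dB → GR 8 dB.
A applies 15.4 dB more gain reduction.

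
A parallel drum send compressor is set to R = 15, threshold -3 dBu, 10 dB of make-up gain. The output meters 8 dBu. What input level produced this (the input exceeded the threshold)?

12 dBu

Remove make-up: 8 − 10 = -2 dBu.
That's 1 dB above the -3 dBu threshold.
Input overshoot = R × output overshoot = 15 dB → input = -3 + 15 = 12 dBu.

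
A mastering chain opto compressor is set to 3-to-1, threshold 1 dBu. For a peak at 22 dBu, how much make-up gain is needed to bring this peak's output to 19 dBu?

The peak compresses to 1 + 21/3 = 8 dBu.
To reach 19 dBu requires 19 − 8 = 11 dB of make-up.

11 dB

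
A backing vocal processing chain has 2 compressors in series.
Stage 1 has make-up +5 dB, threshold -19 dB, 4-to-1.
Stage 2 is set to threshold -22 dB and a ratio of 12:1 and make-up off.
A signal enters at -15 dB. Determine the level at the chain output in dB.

-21.25 dB

Stage 1: 4 dB above -19 dB, reduced 4:1 to 1 dB above → -18 dB; +5 dB make-up → -13 dB.
Stage 2: -13 dB is 9 dB over -22 dB; at 12:1 that becomes 0.75 dB over, giving -21.25 dB.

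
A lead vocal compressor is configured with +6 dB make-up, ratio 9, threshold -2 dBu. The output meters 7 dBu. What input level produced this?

Stripping the +6 dB make-up gives 1 dBu at the gain stage.
The compressed level sits 1 − (-2) = 3 dB over threshold.
Before 9:1 compression the overshoot was 3 × 9 = 27 dB, so input = -2 + 27 = 25 dBu.

25 dBu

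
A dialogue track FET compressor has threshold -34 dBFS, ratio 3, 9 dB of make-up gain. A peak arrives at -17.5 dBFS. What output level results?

-19.5 dBFS

Overshoot: -17.5 − (-34) = 16.5 dB.
3:1 compression reduces that to 16.5/3 = 5.5 dB over.
So the level is -34 + 5.5 = -28.5 dBFS; make-up adds 9 dB, giving -19.5 dBFS.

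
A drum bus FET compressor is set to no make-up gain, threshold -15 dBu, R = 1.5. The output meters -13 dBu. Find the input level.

That's 2 dB above the -15 dBu threshold.
Before 1.5:1 compression the overshoot was 2 × 1.5 = 3 dB, so input = -15 + 3 = -12 dBu.

-12 dBu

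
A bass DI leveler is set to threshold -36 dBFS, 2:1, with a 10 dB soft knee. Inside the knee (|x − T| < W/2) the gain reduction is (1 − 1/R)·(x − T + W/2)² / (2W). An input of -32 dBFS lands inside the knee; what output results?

x − T + W/2 = -32 − (-36) + 5 = 9.
GR = (1 − 1/2) × 9² / 20 = 0.5 × 81 / 20 = 2.025 dB.
Output = -32 − 2.025 = -34.025 dBFS.

-34.025 dBFS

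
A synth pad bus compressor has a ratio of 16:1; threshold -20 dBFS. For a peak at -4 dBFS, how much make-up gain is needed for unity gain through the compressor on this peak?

15 dB

Without make-up, output = threshold + overshoot/16 = -20 + 1 = -19 dBFS.
Gap to target: 15 dB.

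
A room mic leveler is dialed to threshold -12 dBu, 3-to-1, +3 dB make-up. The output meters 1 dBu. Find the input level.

18 dBu

Before make-up, the level was 1 − 3 = -2 dBu.
Post-compression overshoot = -2 − (-12) = 10 dB.
Input overshoot = R × output overshoot = 30 dB → input = -12 + 30 = 18 dBu.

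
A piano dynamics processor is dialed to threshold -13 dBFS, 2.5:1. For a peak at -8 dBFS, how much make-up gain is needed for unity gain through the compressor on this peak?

3 dB

The peak compresses to -13 + 5/2.5 = -11 dBFS.
To reach -8 dBFS requires -8 − (-11) = 3 dB of make-up.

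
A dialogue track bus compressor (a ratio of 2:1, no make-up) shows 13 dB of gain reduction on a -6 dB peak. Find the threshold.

Input is 26 dB above T (since output overshoot × R = input overshoot: (-19 − T)·2 = -6 − T gives T = -32 dB).
Check: -32 + (-6 − (-32))/2 = -32 + 13 = -19 dB. ✓

-32 dB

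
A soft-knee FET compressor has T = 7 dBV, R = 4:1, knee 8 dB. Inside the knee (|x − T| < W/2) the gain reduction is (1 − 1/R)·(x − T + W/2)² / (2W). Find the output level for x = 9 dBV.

x − T + W/2 = 9 − 7 + 4 = 6.
GR = (1 − 1/4) × 6² / 16 = 0.75 × 36 / 16 = 1.6875 dB.
Output = 9 − 1.6875 = 7.3125 dBV.

7.3125 dBV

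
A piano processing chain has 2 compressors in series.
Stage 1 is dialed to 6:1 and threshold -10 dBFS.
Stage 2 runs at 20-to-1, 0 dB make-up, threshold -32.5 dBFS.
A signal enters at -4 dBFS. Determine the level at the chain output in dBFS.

-31.325 dBFS

Stage 1: overshoot 6 dB → 6/6 = 1 dB → -9 dBFS.
Stage 2: -9 dBFS is 23.5 dB over -32.5 dBFS; at 20:1 that becomes 1.175 dB over, giving -31.325 dBFS.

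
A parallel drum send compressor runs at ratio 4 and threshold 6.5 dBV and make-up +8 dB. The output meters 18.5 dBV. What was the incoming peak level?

Stripping the +8 dB make-up gives 10.5 dBV at the gain stage.
That's 4 dB above the 6.5 dBV threshold.
Undo the ratio: input overshoot = 4 × 4 = 16 dB, giving input = 22.5 dBV.

22.5 dBV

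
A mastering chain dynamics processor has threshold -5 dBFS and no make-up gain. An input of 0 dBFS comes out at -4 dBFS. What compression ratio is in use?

5:1

Input overshoot = 0 − (-5) = 5 dB; output overshoot = -4 − (-5) = 1 dB.
Ratio = 5 / 1 = 5.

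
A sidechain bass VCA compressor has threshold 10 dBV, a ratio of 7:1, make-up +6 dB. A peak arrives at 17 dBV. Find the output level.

Overshoot: 17 − 10 = 7 dB.
The 7 dB excess becomes 1 dB after 7:1 reduction.
So the level is 10 + 1 = 11 dBV; make-up adds 6 dB, giving 17 dBV.

17 dBV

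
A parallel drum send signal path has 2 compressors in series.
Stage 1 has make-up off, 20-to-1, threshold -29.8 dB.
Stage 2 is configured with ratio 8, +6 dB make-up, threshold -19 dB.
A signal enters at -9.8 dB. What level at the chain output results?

-22.8 dB

Stage 1: overshoot 20 dB → 20/20 = 1 dB → -28.8 dB.
Stage 2: below threshold (-28.8 ≤ -19); passes unchanged; make-up brings it to -22.8 dB.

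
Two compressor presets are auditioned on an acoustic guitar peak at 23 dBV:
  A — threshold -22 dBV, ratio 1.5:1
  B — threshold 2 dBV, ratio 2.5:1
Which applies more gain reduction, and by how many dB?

A, by 2.4 dB

A: overshoot 45 dB → output overshoot 30 dB → GR 15 dB.
B: overshoot 21 dB → output overshoot 8.4 dB → GR 12.6 dB.
A applies 2.4 dB more gain reduction.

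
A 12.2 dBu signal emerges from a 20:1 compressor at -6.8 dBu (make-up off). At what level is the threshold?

-7.8 dBu

Input is 20 dB above T (since output overshoot × R = input overshoot: (-6.8 − T)·20 = 12.2 − T gives T = -7.8 dBu).
Check: -7.8 + (12.2 − (-7.8))/20 = -7.8 + 1 = -6.8 dBu. ✓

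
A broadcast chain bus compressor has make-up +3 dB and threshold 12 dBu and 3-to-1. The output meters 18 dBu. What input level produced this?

Stripping the +3 dB make-up gives 15 dBu at the gain stage.
Post-compression overshoot = 15 − 12 = 3 dB.
Input overshoot = R × output overshoot = 9 dB → input = 12 + 9 = 21 dBu.

21 dBu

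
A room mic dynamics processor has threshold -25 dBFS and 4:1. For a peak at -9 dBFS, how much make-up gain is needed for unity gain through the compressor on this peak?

12 dB

Overshoot 16 dB → 16/4 = 4 dB after compression, so the compressed level is -25 + 4 = -21 dBFS.
Make-up = target − compressed = -9 − (-21) = 12 dB.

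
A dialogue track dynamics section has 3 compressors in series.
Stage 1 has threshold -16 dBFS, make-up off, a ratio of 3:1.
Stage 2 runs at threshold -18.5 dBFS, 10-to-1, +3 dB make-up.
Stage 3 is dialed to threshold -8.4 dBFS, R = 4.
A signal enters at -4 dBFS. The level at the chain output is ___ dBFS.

-14.85 dBFS

Stage 1: 12 dB above -16 dBFS, reduced 3:1 to 4 dB above → -12 dBFS.
Stage 2: overshoot 6.5 dB → 6.5/10 = 0.65 dB → -17.85 dBFS; +3 dB make-up → -14.85 dBFS.
Stage 3: below threshold (-14.85 ≤ -8.4); passes unchanged; output -14.85 dBFS.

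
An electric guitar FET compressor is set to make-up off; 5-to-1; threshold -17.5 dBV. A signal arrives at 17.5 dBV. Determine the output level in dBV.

-10.5 dBV

17.5 dBV sits 35 dB over threshold.
At 5:1 the overshoot is divided by 5, leaving 7 dB above threshold.
So the level is -17.5 + 7 = -10.5 dBV.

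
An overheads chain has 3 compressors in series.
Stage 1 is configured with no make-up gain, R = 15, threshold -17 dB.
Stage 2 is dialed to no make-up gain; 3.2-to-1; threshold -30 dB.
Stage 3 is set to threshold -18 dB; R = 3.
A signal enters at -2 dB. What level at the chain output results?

Stage 1: 15 dB above -17 dB, reduced 15:1 to 1 dB above → -16 dB.
Stage 2: -16 dB is 14 dB over -30 dB; at 3.2:1 that becomes 4.375 dB over, giving -25.625 dB.
Stage 3: below threshold (-25.625 ≤ -18); passes unchanged; output -25.625 dB.

-25.625 dB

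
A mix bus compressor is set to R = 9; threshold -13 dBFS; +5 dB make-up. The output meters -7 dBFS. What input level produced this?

-4 dBFS

Stripping the +5 dB make-up gives -12 dBFS at the gain stage.
Post-compression overshoot = -12 − (-13) = 1 dB.
Before 9:1 compression the overshoot was 1 × 9 = 9 dB, so input = -13 + 9 = -4 dBFS.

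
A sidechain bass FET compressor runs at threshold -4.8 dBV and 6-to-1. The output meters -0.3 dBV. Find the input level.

That's 4.5 dB above the -4.8 dBV threshold.
Undo the ratio: input overshoot = 4.5 × 6 = 27 dB, giving input = 22.2 dBV.

22.2 dBV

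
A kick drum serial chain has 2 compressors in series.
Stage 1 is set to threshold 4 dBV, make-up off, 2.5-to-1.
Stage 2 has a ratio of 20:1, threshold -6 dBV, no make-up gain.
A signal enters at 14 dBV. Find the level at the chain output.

-5.3 dBV

Stage 1: overshoot 10 dB → 10/2.5 = 4 dB → 8 dBV.
Stage 2: overshoot 14 dB → 14/20 = 0.7 dB → -5.3 dBV.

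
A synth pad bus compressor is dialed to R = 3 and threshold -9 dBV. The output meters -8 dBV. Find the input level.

-6 dBV

The compressed level sits -8 − (-9) = 1 dB over threshold.
Before 3:1 compression the overshoot was 1 × 3 = 3 dB, so input = -9 + 3 = -6 dBV.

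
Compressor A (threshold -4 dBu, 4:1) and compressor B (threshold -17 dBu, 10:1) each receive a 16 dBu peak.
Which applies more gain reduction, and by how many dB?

A: 20 dB over, compressed to 5 dB over, so 15 dB of GR.
B: 33 dB over, compressed to 3.3 dB over, so 29.7 dB of GR.
B applies 14.7 dB more gain reduction.

B, by 14.7 dB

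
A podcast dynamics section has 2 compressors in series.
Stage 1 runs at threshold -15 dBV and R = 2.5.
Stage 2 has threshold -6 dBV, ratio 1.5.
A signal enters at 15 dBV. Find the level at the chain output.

-4 dBV

Stage 1: 30 dB above -15 dBV, reduced 2.5:1 to 12 dB above → -3 dBV.
Stage 2: 3 dB above -6 dBV, reduced 1.5:1 to 2 dB above → -4 dBV.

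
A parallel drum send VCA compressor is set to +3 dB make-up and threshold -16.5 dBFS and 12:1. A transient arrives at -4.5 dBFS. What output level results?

-12.5 dBFS

Overshoot: -4.5 − (-16.5) = 12 dB.
At 12:1 the overshoot is divided by 12, leaving 1 dB above threshold.
So the level is -16.5 + 1 = -15.5 dBFS; make-up adds 3 dB, giving -12.5 dBFS.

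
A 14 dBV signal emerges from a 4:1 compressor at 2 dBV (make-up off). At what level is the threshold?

-2 dBV

Gain reduction = 14 − 2 = 12 dB; output overshoot = GR / (R − 1) = 12 / 3 = 4 dB.
Threshold = output − output overshoot = 2 − 4 = -2 dBV.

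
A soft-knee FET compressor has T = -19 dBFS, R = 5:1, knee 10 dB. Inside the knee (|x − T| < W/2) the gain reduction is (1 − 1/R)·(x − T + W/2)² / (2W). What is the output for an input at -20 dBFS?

x − T + W/2 = -20 − (-19) + 5 = 4.
GR = (1 − 1/5) × 4² / 20 = 0.8 × 16 / 20 = 0.64 dB.
Output = -20 − 0.64 = -20.64 dBFS.

-20.64 dBFS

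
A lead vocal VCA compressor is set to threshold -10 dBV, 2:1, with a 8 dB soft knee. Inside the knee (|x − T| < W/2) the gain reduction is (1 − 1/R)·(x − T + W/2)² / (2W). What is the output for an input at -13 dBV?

-13.03125 dBV

x − T + W/2 = -13 − (-10) + 4 = 1.
GR = (1 − 1/2) × 1² / 16 = 0.5 × 1 / 16 = 0.03125 dB.
Output = -13 − 0.03125 = -13.03125 dBV.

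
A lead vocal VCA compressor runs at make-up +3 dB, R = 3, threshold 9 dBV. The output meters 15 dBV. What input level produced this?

18 dBV

Before make-up, the level was 15 − 3 = 12 dBV.
That's 3 dB above the 9 dBV threshold.
Before 3:1 compression the overshoot was 3 × 3 = 9 dB, so input = 9 + 9 = 18 dBV.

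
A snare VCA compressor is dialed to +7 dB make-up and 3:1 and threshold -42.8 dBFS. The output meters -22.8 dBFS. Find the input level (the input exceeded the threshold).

-3.8 dBFS

Stripping the +7 dB make-up gives -29.8 dBFS at the gain stage.
The compressed level sits -29.8 − (-42.8) = 13 dB over threshold.
Undo the ratio: input overshoot = 13 × 3 = 39 dB, giving input = -3.8 dBFS.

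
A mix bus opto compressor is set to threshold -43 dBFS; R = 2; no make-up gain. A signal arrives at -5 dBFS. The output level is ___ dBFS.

Overshoot: -5 − (-43) = 38 dB.
At 2:1 the overshoot is divided by 2, leaving 19 dB above threshold.
So the level is -43 + 19 = -24 dBFS.

-24 dBFS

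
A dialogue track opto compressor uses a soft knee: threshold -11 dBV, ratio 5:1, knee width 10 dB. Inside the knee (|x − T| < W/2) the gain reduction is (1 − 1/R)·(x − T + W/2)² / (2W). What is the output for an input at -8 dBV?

-10.56 dBV

x − T + W/2 = -8 − (-11) + 5 = 8.
GR = (1 − 1/5) × 8² / 20 = 0.8 × 64 / 20 = 2.56 dB.
Output = -8 − 2.56 = -10.56 dBV.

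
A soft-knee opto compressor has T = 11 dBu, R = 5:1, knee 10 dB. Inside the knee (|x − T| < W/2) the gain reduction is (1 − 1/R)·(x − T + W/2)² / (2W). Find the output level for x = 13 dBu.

11.04 dBu

x − T + W/2 = 13 − 11 + 5 = 7.
GR = (1 − 1/5) × 7² / 20 = 0.8 × 49 / 20 = 1.96 dB.
Output = 13 − 1.96 = 11.04 dBu.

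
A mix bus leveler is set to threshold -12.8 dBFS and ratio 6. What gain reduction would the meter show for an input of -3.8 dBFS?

7.5 dB

-3.8 dBFS exceeds the threshold by 9 dB.
At 6:1, output sits 9/6 = 1.5 dB above threshold.
So the signal is attenuated by 9 − 1.5 = 7.5 dB.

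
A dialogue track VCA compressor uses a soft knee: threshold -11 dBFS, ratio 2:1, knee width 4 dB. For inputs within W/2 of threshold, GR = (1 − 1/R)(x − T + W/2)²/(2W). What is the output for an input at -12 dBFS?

x − T + W/2 = -12 − (-11) + 2 = 1.
GR = (1 − 1/2) × 1² / 8 = 0.5 × 1 / 8 = 0.0625 dB.
Output = -12 − 0.0625 = -12.0625 dBFS.

-12.0625 dBFS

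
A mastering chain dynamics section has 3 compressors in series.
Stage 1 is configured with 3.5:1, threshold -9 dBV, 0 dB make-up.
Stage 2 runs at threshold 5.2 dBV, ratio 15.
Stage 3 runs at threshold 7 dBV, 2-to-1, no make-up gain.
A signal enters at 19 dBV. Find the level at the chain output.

Stage 1: 19 dBV is 28 dB over -9 dBV; at 3.5:1 that becomes 8 dB over, giving -1 dBV.
Stage 2: -1 dBV is at or below the 5.2 dBV threshold — no compression; output -1 dBV.
Stage 3: -1 dBV ≤ 7 dBV, so stage 3 doesn't engage; output -1 dBV.

-1 dBV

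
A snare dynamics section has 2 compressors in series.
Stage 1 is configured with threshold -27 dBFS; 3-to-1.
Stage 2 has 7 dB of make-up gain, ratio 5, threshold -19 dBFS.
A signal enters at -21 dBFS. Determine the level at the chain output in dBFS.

-18 dBFS

Stage 1: -21 dBFS is 6 dB over -27 dBFS; at 3:1 that becomes 2 dB over, giving -25 dBFS.
Stage 2: -25 dBFS ≤ -19 dBFS, so stage 2 doesn't engage; make-up brings it to -18 dBFS.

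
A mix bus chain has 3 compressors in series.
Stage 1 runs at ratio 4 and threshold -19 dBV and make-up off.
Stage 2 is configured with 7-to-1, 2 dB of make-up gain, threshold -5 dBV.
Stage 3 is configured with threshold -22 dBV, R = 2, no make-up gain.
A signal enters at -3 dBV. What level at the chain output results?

Stage 1: -3 dBV is 16 dB over -19 dBV; at 4:1 that becomes 4 dB over, giving -15 dBV.
Stage 2: below threshold (-15 ≤ -5); passes unchanged; make-up brings it to -13 dBV.
Stage 3: overshoot 9 dB → 9/2 = 4.5 dB → -17.5 dBV.

-17.5 dBV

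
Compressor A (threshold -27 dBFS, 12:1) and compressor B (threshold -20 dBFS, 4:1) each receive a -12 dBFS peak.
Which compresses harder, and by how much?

A, by 7.75 dB

A: 15 dB over, compressed to 1.25 dB over, so 13.75 dB of GR.
B: 8 dB over, compressed to 2 dB over, so 6 dB of GR.
Difference: 7.75 dB in favour of A.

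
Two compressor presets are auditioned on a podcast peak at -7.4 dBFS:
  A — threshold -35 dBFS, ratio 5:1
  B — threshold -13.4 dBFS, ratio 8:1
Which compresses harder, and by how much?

A: overshoot 27.6 dB → output overshoot 5.52 dB → GR 22.08 dB.
B: overshoot 6 dB → output overshoot 0.75 dB → GR 5.25 dB.
Difference: 16.83 dB in favour of A.

A, by 16.83 dB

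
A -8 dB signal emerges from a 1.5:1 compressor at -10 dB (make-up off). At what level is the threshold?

-14 dB

Let T be the threshold. Output overshoot = (input overshoot)/R, so -10 − T = (-8 − T)/1.5.
1.5·(-10 − T) = -8 − T → 0.5·T = -15 − (-8) = -7.
T = -7/0.5 = -14 dB.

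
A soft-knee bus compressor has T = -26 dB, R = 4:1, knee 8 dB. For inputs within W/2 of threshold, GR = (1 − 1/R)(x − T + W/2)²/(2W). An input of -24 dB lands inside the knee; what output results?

-25.6875 dB

x − T + W/2 = -24 − (-26) + 4 = 6.
GR = (1 − 1/4) × 6² / 16 = 0.75 × 36 / 16 = 1.6875 dB.
Output = -24 − 1.6875 = -25.6875 dB.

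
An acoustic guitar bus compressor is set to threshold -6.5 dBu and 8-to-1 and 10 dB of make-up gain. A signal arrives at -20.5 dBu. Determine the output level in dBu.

-20.5 dBu is 14 dB below the -6.5 dBu threshold, so no gain reduction is applied.
Make-up gain adds 10 dB: -20.5 + 10 = -10.5 dBu.

-10.5 dBu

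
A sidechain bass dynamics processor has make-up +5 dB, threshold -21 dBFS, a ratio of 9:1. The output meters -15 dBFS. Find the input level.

Before make-up, the level was -15 − 5 = -20 dBFS.
The compressed level sits -20 − (-21) = 1 dB over threshold.
Before 9:1 compression the overshoot was 1 × 9 = 9 dB, so input = -21 + 9 = -12 dBFS.

-12 dBFS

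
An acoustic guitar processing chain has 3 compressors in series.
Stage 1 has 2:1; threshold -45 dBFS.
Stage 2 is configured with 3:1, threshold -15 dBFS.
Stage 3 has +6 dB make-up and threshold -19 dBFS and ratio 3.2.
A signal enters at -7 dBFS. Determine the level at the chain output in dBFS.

-20 dBFS

Stage 1: -7 dBFS is 38 dB over -45 dBFS; at 2:1 that becomes 19 dB over, giving -26 dBFS.
Stage 2: -26 dBFS is at or below the -15 dBFS threshold — no compression; output -26 dBFS.
Stage 3: -26 dBFS ≤ -19 dBFS, so stage 3 doesn't engage; make-up brings it to -20 dBFS.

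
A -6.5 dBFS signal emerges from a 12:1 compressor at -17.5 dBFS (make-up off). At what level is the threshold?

-18.5 dBFS

Let T be the threshold. Output overshoot = (input overshoot)/R, so -17.5 − T = (-6.5 − T)/12.
12·(-17.5 − T) = -6.5 − T → 11·T = -210 − (-6.5) = -203.5.
T = -203.5/11 = -18.5 dBFS.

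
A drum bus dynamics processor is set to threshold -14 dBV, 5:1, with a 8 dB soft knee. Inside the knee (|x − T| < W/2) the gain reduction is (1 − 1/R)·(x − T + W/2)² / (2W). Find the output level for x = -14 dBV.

-14.8 dBV

x − T + W/2 = -14 − (-14) + 4 = 4.
GR = (1 − 1/5) × 4² / 16 = 0.8 × 16 / 16 = 0.8 dB.
Output = -14 − 0.8 = -14.8 dBV.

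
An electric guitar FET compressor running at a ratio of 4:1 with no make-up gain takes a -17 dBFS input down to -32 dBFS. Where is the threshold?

Gain reduction = -17 − (-32) = 15 dB; output overshoot = GR / (R − 1) = 15 / 3 = 5 dB.
Threshold = output − output overshoot = -32 − 5 = -37 dBFS.

-37 dBFS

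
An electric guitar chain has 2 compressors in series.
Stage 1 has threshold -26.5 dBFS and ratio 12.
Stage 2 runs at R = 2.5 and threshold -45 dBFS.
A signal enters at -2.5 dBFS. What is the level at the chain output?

-36.8 dBFS

Stage 1: overshoot 24 dB → 24/12 = 2 dB → -24.5 dBFS.
Stage 2: -24.5 dBFS is 20.5 dB over -45 dBFS; at 2.5:1 that becomes 8.2 dB over, giving -36.8 dBFS.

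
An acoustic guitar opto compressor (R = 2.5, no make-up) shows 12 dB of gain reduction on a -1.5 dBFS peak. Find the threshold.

Gain reduction = -1.5 − (-13.5) = 12 dB; output overshoot = GR / (R − 1) = 12 / 1.5 = 8 dB.
Threshold = output − output overshoot = -13.5 − 8 = -21.5 dBFS.

-21.5 dBFS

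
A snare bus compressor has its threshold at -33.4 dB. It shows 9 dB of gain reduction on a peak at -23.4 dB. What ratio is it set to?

Input overshoot = -23.4 − (-33.4) = 10 dB.
Output overshoot = 10 − 9 = 1 dB.
Ratio = input overshoot / output overshoot = 10 / 1 = 10.

10:1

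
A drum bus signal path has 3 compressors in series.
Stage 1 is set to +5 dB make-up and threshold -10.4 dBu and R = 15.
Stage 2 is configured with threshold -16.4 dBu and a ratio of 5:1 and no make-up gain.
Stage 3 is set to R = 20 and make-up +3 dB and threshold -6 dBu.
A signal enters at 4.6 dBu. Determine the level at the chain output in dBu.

-11 dBu

Stage 1: 15 dB above -10.4 dBu, reduced 15:1 to 1 dB above → -9.4 dBu; +5 dB make-up → -4.4 dBu.
Stage 2: -4.4 dBu is 12 dB over -16.4 dBu; at 5:1 that becomes 2.4 dB over, giving -14 dBu.
Stage 3: below threshold (-14 ≤ -6); passes unchanged; make-up brings it to -11 dBu.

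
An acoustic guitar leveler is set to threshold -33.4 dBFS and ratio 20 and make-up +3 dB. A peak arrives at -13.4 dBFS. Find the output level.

-29.4 dBFS

The input is 20 dB above the -33.4 dBFS threshold.
At 20:1 the overshoot is divided by 20, leaving 1 dB above threshold.
So the level is -33.4 + 1 = -32.4 dBFS; make-up adds 3 dB, giving -29.4 dBFS.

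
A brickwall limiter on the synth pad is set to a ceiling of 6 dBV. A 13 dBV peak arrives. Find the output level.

6 dBV

A brickwall limiter is an ∞:1 compressor: any input above the ceiling is clamped to 6 dBV.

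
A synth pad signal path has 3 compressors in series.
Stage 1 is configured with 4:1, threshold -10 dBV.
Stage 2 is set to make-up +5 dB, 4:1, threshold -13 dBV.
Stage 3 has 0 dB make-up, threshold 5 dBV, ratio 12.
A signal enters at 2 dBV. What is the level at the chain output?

Stage 1: 2 dBV is 12 dB over -10 dBV; at 4:1 that becomes 3 dB over, giving -7 dBV.
Stage 2: overshoot 6 dB → 6/4 = 1.5 dB → -11.5 dBV; +5 dB make-up → -6.5 dBV.
Stage 3: -6.5 dBV is at or below the 5 dBV threshold — no compression; output -6.5 dBV.

-6.5 dBV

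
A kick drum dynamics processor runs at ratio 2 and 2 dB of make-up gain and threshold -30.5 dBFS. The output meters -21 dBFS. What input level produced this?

Stripping the +2 dB make-up gives -23 dBFS at the gain stage.
The compressed level sits -23 − (-30.5) = 7.5 dB over threshold.
Input overshoot = R × output overshoot = 15 dB → input = -30.5 + 15 = -15.5 dBFS.

-15.5 dBFS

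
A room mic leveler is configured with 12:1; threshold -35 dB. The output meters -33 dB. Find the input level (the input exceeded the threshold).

-11 dB

Post-compression overshoot = -33 − (-35) = 2 dB.
Before 12:1 compression the overshoot was 2 × 12 = 24 dB, so input = -35 + 24 = -11 dB.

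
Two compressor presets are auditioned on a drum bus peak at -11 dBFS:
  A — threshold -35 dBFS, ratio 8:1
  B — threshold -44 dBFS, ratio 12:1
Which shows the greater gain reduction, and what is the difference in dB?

B, by 9.25 dB

A: overshoot 24 dB → output overshoot 3 dB → GR 21 dB.
B: overshoot 33 dB → output overshoot 2.75 dB → GR 30.25 dB.
B applies 9.25 dB more gain reduction.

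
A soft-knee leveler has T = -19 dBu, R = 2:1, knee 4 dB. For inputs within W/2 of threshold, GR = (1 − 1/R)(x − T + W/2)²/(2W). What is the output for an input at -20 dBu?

-20.0625 dBu

x − T + W/2 = -20 − (-19) + 2 = 1.
GR = (1 − 1/2) × 1² / 8 = 0.5 × 1 / 8 = 0.0625 dB.
Output = -20 − 0.0625 = -20.0625 dBu.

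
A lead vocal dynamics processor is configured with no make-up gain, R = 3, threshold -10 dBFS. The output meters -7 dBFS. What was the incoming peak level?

-1 dBFS

That's 3 dB above the -10 dBFS threshold.
Undo the ratio: input overshoot = 3 × 3 = 9 dB, giving input = -1 dBFS.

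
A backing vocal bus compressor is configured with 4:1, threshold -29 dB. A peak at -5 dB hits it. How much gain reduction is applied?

18 dB

-5 dB exceeds the threshold by 24 dB.
At 4:1, output sits 24/4 = 6 dB above threshold.
Gain reduction = 24 − 6 = 18 dB.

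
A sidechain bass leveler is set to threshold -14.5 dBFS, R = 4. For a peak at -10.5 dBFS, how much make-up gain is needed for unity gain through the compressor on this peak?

3 dB

Overshoot 4 dB → 4/4 = 1 dB after compression, so the compressed level is -14.5 + 1 = -13.5 dBFS.
Make-up = target − compressed = -10.5 − (-13.5) = 3 dB.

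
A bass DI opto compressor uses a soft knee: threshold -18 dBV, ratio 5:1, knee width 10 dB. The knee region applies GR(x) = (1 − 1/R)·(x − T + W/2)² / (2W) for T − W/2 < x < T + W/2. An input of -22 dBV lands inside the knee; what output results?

x − T + W/2 = -22 − (-18) + 5 = 1.
GR = (1 − 1/5) × 1² / 20 = 0.8 × 1 / 20 = 0.04 dB.
Output = -22 − 0.04 = -22.04 dBV.

-22.04 dBV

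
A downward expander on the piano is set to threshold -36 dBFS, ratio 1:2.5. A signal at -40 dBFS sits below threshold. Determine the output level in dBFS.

-46 dBFS

Below threshold, a 1:2.5 expander applies gain = (2.5−1)×(T − x) of attenuation.
(2.5−1) × 4 = 6 dB, so output = -40 − 6 = -46 dBFS.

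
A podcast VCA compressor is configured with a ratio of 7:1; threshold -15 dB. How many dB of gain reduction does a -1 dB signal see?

The signal is 14 dB above threshold.
A 7:1 ratio leaves 2 dB of that excess.
Gain reduction = 14 − 2 = 12 dB.

12 dB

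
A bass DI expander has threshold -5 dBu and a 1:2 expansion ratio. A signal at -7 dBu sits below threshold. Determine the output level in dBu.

The input is 2 dB below the -5 dBu threshold.
A 1:2 expander multiplies undershoot by 2: 2 × 2 = 4 dB below threshold.
Output = -5 − 4 = -9 dBu.

-9 dBu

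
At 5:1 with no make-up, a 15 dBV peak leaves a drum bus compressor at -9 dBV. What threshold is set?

Gain reduction = 15 − (-9) = 24 dB; output overshoot = GR / (R − 1) = 24 / 4 = 6 dB.
Threshold = output − output overshoot = -9 − 6 = -15 dBV.

-15 dBV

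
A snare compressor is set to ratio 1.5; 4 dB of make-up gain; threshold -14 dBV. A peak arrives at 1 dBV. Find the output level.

1 dBV sits 15 dB over threshold.
At 1.5:1 the overshoot is divided by 1.5, leaving 10 dB above threshold.
Output = -14 + 10 = -4 dBV; make-up adds 4 dB, giving 0 dBV.

0 dBV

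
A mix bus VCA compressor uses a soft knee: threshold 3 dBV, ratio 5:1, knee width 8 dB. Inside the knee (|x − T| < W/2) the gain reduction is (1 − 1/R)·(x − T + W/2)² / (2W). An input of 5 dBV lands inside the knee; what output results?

3.2 dBV

x − T + W/2 = 5 − 3 + 4 = 6.
GR = (1 − 1/5) × 6² / 16 = 0.8 × 36 / 16 = 1.8 dB.
Output = 5 − 1.8 = 3.2 dBV.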